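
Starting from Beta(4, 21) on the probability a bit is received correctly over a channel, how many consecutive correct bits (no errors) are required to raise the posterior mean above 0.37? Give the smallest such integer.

After k correct bits and 0 errors the posterior is Beta(4+k, 21), with mean (4+k)/(4+21+k).
Set (4+k)/(25+k) > 0.37 and solve: k > (0.37·25 − 4)/(1 − 0.37) = 8.333.
The smallest integer exceeding 8.333 is 9, and checking k=9: (13)/(34) = 0.3824 > 0.37.

k = 9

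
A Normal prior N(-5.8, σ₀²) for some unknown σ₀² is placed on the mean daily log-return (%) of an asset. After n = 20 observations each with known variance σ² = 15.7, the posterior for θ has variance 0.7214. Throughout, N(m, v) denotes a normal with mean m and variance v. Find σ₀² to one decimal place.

σ₀² = 8.9

Posterior precision equals prior precision plus data precision: 1/σ_n² = 1/σ₀² + n/σ².
So 1/σ₀² = 1/0.7214 − 20/15.7 = 1.386194 − 1.273885 = 0.112309.
Hence σ₀² = 1/0.112309 ≈ 8.9.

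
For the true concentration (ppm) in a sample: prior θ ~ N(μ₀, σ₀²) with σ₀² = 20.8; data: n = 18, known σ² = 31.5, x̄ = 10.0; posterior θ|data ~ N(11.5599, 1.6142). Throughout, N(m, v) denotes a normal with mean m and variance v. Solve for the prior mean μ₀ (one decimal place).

The posterior mean is a precision-weighted average: μ_n = (τ₀μ₀ + τ_data·x̄)/(τ₀+τ_data), with τ₀=1/σ₀² and τ_data=n/σ².
Here τ₀ = 1/20.8 = 0.048077 and τ_data = 18/31.5 = 0.571429, so τ_n = 0.619506.
Rearranging for μ₀: μ₀ = (μ_n·τ_n − τ_data·x̄)/τ₀ = (11.5599·0.619506 − 0.571429·10.0) / 0.048077 = 1.447137/0.048077 ≈ 30.1.

μ₀ = 30.1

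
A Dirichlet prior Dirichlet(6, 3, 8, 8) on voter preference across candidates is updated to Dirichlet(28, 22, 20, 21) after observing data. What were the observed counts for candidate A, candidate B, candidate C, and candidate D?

For a Dirichlet(α) prior with multinomial counts c, the posterior is Dirichlet(α + c) componentwise.
Counts are posterior − prior componentwise: 28−6=22, 22−3=19, 20−8=12, 21−8=13.

counts (22, 19, 12, 13)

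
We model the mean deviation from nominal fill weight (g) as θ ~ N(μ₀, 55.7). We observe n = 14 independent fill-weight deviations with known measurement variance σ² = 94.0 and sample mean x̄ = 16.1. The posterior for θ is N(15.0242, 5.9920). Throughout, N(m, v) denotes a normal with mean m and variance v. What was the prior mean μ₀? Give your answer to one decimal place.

With known observation variance, the Normal–Normal posterior has precision τ_n = τ₀ + n/σ² and mean μ_n = (τ₀μ₀ + (n/σ²)x̄)/τ_n.
Here τ₀ = 1/55.7 = 0.017953 and τ_data = 14/94.0 = 0.148936, so τ_n = 0.166889.
Rearranging for μ₀: μ₀ = (μ_n·τ_n − τ_data·x̄)/τ₀ = (15.0242·0.166889 − 0.148936·16.1) / 0.017953 = 0.109504/0.017953 ≈ 6.1.

μ₀ = 6.1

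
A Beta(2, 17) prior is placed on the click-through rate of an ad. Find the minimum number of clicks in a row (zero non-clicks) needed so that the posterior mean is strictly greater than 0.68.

k = 35

After k clicks and 0 non-clicks the posterior is Beta(2+k, 17), with mean (2+k)/(2+17+k).
Set (2+k)/(19+k) > 0.68 and solve: k > (0.68·19 − 2)/(1 − 0.68) = 34.125.
The smallest integer exceeding 34.125 is 35.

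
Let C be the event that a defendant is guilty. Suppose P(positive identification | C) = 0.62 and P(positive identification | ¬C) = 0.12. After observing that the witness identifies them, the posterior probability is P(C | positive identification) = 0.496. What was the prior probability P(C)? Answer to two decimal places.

Bayes' rule in odds form gives O(C|E) = O(C)·[P(E|C)/P(E|¬C)], hence O(C) = O(C|E)/LR.
Posterior odds = 0.496/(1−0.496) = 0.9841. LR = 0.62/0.12 = 5.1667.
Prior odds = 0.9841/5.1667 = 0.1905, so P(C) = 0.1905/(1+0.1905) ≈ 0.16.

P(C) = 0.16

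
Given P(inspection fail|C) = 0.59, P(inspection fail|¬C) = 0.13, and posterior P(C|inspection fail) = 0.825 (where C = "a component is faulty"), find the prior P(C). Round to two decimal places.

P(C) = 0.51

Bayes' rule in odds form gives O(C|E) = O(C)·[P(E|C)/P(E|¬C)], hence O(C) = O(C|E)/LR.
Posterior odds = 0.825/(1−0.825) = 4.7143. LR = 0.59/0.13 = 4.5385.
Prior odds = 4.7143/4.5385 = 1.0387, so P(C) = 1.0387/(1+1.0387) ≈ 0.51.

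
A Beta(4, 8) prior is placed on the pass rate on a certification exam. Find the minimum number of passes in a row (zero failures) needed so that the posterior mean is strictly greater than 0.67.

k = 13

After k passes and 0 failures the posterior is Beta(4+k, 8), with mean (4+k)/(4+8+k).
Set (4+k)/(12+k) > 0.67 and solve: k > (0.67·12 − 4)/(1 − 0.67) = 12.242.
The smallest integer exceeding 12.242 is 13, and checking k=13: (17)/(25) = 0.6800 > 0.67.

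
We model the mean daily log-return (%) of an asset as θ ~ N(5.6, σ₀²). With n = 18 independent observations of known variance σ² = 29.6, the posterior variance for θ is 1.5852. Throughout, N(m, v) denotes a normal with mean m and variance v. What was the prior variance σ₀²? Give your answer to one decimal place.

Posterior precision equals prior precision plus data precision: 1/σ_n² = 1/σ₀² + n/σ².
So 1/σ₀² = 1/1.5852 − 18/29.6 = 0.630835 − 0.608108 = 0.022727.
Hence σ₀² = 1/0.022727 ≈ 44.0.

σ₀² = 44.0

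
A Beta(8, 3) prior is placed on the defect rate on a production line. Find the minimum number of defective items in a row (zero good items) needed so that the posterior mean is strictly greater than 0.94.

After k defective items and 0 good items the posterior is Beta(8+k, 3), with mean (8+k)/(8+3+k).
Set (8+k)/(11+k) > 0.94 and solve: k > (0.94·11 − 8)/(1 − 0.94) = 39.000.
The smallest integer exceeding 39.000 is 40.

k = 40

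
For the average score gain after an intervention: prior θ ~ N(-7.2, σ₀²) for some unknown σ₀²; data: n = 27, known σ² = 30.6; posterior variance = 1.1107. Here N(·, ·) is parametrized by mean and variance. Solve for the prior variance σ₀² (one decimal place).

σ₀² = 55.6

For the Normal–Normal model with known σ², precisions add: τ_n = τ₀ + n/σ².
So 1/σ₀² = 1/1.1107 − 27/30.6 = 0.900333 − 0.882353 = 0.017980.
Hence σ₀² = 1/0.017980 ≈ 55.6.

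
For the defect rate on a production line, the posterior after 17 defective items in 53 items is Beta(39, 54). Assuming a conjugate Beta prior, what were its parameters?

Beta(22, 18)

Beta is conjugate to the binomial likelihood: posterior = Beta(α+s, β+f).
So α = 39 − 17 = 22 and β = 54 − 36 = 18.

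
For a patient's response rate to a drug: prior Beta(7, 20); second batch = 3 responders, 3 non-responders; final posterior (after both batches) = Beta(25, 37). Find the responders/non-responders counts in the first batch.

Because Beta–binomial updating is additive in the counts, the combined data contributed (α_post−α_prior, β_post−β_prior) successes and failures.
Total across both batches: 25−7=18 responders, 37−20=17 non-responders.
Subtract the second batch: 18−3=15 responders and 17−3=14 non-responders.

15 responders and 14 non-responders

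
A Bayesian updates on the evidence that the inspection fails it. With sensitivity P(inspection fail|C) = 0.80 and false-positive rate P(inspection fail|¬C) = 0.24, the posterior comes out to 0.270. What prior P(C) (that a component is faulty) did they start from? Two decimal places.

P(C) = 0.10

In odds form, posterior odds = prior odds × likelihood ratio, so prior odds = posterior odds ÷ LR.
Posterior odds = 0.270/(1−0.270) = 0.3699. LR = 0.80/0.24 = 3.3333.
Prior odds = 0.3699/3.3333 = 0.1110, so P(C) = 0.1110/(1+0.1110) ≈ 0.10.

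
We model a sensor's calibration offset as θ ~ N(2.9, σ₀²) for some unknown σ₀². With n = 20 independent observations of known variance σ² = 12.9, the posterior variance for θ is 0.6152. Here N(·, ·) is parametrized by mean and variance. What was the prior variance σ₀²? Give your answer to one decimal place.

σ₀² = 13.3

Posterior precision equals prior precision plus data precision: 1/σ_n² = 1/σ₀² + n/σ².
So 1/σ₀² = 1/0.6152 − 20/12.9 = 1.625488 − 1.550388 = 0.075100.
Hence σ₀² = 1/0.075100 ≈ 13.3.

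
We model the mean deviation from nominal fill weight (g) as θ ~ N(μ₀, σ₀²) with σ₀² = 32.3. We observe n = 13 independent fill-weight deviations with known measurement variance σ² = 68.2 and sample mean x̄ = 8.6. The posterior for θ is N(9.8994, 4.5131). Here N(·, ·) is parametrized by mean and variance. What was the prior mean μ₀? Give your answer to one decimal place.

μ₀ = 17.9

With known observation variance, the Normal–Normal posterior has precision τ_n = τ₀ + n/σ² and mean μ_n = (τ₀μ₀ + (n/σ²)x̄)/τ_n.
Here τ₀ = 1/32.3 = 0.030960 and τ_data = 13/68.2 = 0.190616, so τ_n = 0.221576.
Rearranging for μ₀: μ₀ = (μ_n·τ_n − τ_data·x̄)/τ₀ = (9.8994·0.221576 − 0.190616·8.6) / 0.030960 = 0.554172/0.030960 ≈ 17.9.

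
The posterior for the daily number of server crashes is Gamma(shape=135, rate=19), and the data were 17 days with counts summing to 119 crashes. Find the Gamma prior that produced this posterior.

Gamma(shape=16, rate=2)

Gamma–Poisson conjugacy: posterior shape = α + Σxᵢ, posterior rate = β + n.
So α = 135 − 119 = 16 and β = 19 − 17 = 2.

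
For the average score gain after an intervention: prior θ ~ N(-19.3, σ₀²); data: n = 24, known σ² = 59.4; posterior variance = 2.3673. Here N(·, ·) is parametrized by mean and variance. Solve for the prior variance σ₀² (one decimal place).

σ₀² = 54.4

For the Normal–Normal model with known σ², precisions add: τ_n = τ₀ + n/σ².
So 1/σ₀² = 1/2.3673 − 24/59.4 = 0.422422 − 0.404040 = 0.018382.
Hence σ₀² = 1/0.018382 ≈ 54.4.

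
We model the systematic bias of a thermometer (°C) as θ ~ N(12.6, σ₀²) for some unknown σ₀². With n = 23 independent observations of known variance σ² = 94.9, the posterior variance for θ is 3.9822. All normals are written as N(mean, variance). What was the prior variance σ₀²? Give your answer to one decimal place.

For the Normal–Normal model with known σ², precisions add: τ_n = τ₀ + n/σ².
So 1/σ₀² = 1/3.9822 − 23/94.9 = 0.251117 − 0.242360 = 0.008757.
Hence σ₀² = 1/0.008757 ≈ 114.2.

σ₀² = 114.2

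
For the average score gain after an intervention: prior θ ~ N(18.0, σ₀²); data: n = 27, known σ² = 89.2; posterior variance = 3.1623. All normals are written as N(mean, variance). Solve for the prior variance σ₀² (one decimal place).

σ₀² = 73.9

Posterior precision equals prior precision plus data precision: 1/σ_n² = 1/σ₀² + n/σ².
So 1/σ₀² = 1/3.1623 − 27/89.2 = 0.316226 − 0.302691 = 0.013535.
Hence σ₀² = 1/0.013535 ≈ 73.9.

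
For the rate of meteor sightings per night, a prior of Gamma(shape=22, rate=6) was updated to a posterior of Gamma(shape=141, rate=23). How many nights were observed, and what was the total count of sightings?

n = 17 nights with total 119 sightings

A Gamma(α, β) prior (rate parametrization) on a Poisson rate with n observations summing to S gives posterior Gamma(α+S, β+n).
Matching: Σxᵢ = 141 − 22 = 119 and n = 23 − 6 = 17.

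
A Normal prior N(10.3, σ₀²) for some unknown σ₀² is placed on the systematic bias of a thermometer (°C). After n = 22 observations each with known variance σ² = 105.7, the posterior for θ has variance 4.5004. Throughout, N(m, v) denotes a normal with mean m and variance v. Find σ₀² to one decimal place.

Posterior precision equals prior precision plus data precision: 1/σ_n² = 1/σ₀² + n/σ².
So 1/σ₀² = 1/4.5004 − 22/105.7 = 0.222202 − 0.208136 = 0.014066.
Hence σ₀² = 1/0.014066 ≈ 71.1.

σ₀² = 71.1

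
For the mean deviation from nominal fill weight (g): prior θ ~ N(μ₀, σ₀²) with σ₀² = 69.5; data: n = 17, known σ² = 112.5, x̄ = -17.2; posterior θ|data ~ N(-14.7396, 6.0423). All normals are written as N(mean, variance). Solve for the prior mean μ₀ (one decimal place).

With known observation variance, the Normal–Normal posterior has precision τ_n = τ₀ + n/σ² and mean μ_n = (τ₀μ₀ + (n/σ²)x̄)/τ_n.
Here τ₀ = 1/69.5 = 0.014388 and τ_data = 17/112.5 = 0.151111, so τ_n = 0.165499.
Rearranging for μ₀: μ₀ = (μ_n·τ_n − τ_data·x̄)/τ₀ = (-14.7396·0.165499 − 0.151111·-17.2) / 0.014388 = 0.159720/0.014388 ≈ 11.1.

μ₀ = 11.1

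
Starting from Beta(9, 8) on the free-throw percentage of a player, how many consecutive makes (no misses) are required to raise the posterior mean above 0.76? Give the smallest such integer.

After k makes and 0 misses the posterior is Beta(9+k, 8), with mean (9+k)/(9+8+k).
Set (9+k)/(17+k) > 0.76 and solve: k > (0.76·17 − 9)/(1 − 0.76) = 16.333.
The smallest integer exceeding 16.333 is 17, and checking k=17: (26)/(34) = 0.7647 > 0.76.

k = 17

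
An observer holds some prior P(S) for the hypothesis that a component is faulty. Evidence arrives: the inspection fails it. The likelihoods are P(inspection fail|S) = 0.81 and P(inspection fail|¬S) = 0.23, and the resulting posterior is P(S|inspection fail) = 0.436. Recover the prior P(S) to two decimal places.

P(S) = 0.18

Bayes' rule in odds form gives O(S|E) = O(S)·[P(E|S)/P(E|¬S)], hence O(S) = O(S|E)/LR.
Posterior odds = 0.436/(1−0.436) = 0.7730. LR = 0.81/0.23 = 3.5217.
Prior odds = 0.7730/3.5217 = 0.2195, so P(S) = 0.2195/(1+0.2195) ≈ 0.18.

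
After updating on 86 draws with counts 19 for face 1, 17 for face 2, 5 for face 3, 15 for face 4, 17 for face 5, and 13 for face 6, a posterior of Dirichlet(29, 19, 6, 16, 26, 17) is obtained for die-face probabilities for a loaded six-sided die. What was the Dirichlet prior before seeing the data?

For a Dirichlet(α) prior with multinomial counts c, the posterior is Dirichlet(α + c) componentwise.
Subtract each count from the matching posterior parameter: 29−19=10, 19−17=2, 6−5=1, 16−15=1, 26−17=9, 17−13=4.

Dirichlet(10, 2, 1, 1, 9, 4)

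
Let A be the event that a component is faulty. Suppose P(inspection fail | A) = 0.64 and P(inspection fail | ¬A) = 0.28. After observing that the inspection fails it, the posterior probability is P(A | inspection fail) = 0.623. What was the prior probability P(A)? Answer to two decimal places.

In odds form, posterior odds = prior odds × likelihood ratio, so prior odds = posterior odds ÷ LR.
Posterior odds = 0.623/(1−0.623) = 1.6525. LR = 0.64/0.28 = 2.2857.
Prior odds = 1.6525/2.2857 = 0.7230, so P(A) = 0.7230/(1+0.7230) ≈ 0.42.

P(A) = 0.42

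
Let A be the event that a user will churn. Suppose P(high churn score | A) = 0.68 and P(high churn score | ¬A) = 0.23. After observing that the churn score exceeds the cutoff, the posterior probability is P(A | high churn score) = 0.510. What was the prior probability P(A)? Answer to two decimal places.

Bayes' rule in odds form gives O(A|E) = O(A)·[P(E|A)/P(E|¬A)], hence O(A) = O(A|E)/LR.
Posterior odds = 0.510/(1−0.510) = 1.0408. LR = 0.68/0.23 = 2.9565.
Prior odds = 1.0408/2.9565 = 0.3520, so P(A) = 0.3520/(1+0.3520) ≈ 0.26.

P(A) = 0.26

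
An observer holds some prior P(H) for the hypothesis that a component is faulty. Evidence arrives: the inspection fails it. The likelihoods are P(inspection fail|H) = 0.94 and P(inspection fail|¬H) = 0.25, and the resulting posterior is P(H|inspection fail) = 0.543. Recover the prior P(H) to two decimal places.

P(H) = 0.24

Bayes' rule in odds form gives O(H|E) = O(H)·[P(E|H)/P(E|¬H)], hence O(H) = O(H|E)/LR.
Posterior odds = 0.543/(1−0.543) = 1.1882. LR = 0.94/0.25 = 3.7600.
Prior odds = 1.1882/3.7600 = 0.3160, so P(H) = 0.3160/(1+0.3160) ≈ 0.24.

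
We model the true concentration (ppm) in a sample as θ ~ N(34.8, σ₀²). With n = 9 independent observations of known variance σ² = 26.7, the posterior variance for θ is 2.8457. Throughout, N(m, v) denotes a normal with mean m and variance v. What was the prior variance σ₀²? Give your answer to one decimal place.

σ₀² = 69.8

Posterior precision equals prior precision plus data precision: 1/σ_n² = 1/σ₀² + n/σ².
So 1/σ₀² = 1/2.8457 − 9/26.7 = 0.351407 − 0.337079 = 0.014328.
Hence σ₀² = 1/0.014328 ≈ 69.8.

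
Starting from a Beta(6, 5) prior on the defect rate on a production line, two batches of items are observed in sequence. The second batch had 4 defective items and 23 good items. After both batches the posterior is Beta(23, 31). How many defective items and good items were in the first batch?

13 defective items and 3 good items

Because Beta–binomial updating is additive in the counts, the combined data contributed (α_post−α_prior, β_post−β_prior) successes and failures.
Total across both batches: 23−6=17 defective items, 31−5=26 good items.
Subtract the second batch: 17−4=13 defective items and 26−23=3 good items.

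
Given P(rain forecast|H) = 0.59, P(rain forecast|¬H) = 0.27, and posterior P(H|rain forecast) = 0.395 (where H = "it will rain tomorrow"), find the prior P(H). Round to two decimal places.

Bayes' rule in odds form gives O(H|E) = O(H)·[P(E|H)/P(E|¬H)], hence O(H) = O(H|E)/LR.
Posterior odds = 0.395/(1−0.395) = 0.6529. LR = 0.59/0.27 = 2.1852.
Prior odds = 0.6529/2.1852 = 0.2988, so P(H) = 0.2988/(1+0.2988) ≈ 0.23.

P(H) = 0.23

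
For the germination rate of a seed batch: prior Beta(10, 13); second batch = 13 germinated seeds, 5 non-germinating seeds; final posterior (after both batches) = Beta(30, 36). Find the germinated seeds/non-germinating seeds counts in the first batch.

Because Beta–binomial updating is additive in the counts, the combined data contributed (α_post−α_prior, β_post−β_prior) successes and failures.
Total across both batches: 30−10=20 germinated seeds, 36−13=23 non-germinating seeds.
Subtract the second batch: 20−13=7 germinated seeds and 23−5=18 non-germinating seeds.

7 germinated seeds and 18 non-germinating seeds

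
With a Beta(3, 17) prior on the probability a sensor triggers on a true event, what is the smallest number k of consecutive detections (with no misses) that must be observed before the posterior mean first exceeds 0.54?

k = 17

After k detections and 0 misses the posterior is Beta(3+k, 17), with mean (3+k)/(3+17+k).
Set (3+k)/(20+k) > 0.54 and solve: k > (0.54·20 − 3)/(1 − 0.54) = 16.957.
The smallest integer exceeding 16.957 is 17, and checking k=17: (20)/(37) = 0.5405 > 0.54.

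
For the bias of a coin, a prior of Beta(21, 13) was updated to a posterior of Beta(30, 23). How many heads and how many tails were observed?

A Beta(α, β) prior with s successes and f failures in binomial data gives a Beta(α+s, β+f) posterior.
Match parameters: s=30−21=9, f=23−13=10.

9 heads and 10 tails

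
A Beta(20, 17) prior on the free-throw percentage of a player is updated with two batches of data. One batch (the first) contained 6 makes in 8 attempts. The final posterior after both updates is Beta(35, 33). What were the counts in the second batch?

9 makes and 14 misses

Sequential conjugate updates are equivalent to a single update on the pooled data, so total successes = posterior α − prior α and total failures = posterior β − prior β.
Total across both batches: 35−20=15 makes, 33−17=16 misses.
Subtract the first batch: 15−6=9 makes and 16−2=14 misses.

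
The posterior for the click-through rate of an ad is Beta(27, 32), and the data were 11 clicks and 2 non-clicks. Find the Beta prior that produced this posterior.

Beta(16, 30)

A Beta(α, β) prior with s successes and f failures in binomial data gives a Beta(α+s, β+f) posterior.
So α = 27 − 11 = 16 and β = 32 − 2 = 30.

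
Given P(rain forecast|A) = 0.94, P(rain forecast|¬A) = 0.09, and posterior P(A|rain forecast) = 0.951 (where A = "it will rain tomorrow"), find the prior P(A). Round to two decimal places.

Bayes' rule in odds form gives O(A|E) = O(A)·[P(E|A)/P(E|¬A)], hence O(A) = O(A|E)/LR.
Posterior odds = 0.951/(1−0.951) = 19.4082. LR = 0.94/0.09 = 10.4444.
Prior odds = 19.4082/10.4444 = 1.8582, so P(A) = 1.8582/(1+1.8582) ≈ 0.65.

P(A) = 0.65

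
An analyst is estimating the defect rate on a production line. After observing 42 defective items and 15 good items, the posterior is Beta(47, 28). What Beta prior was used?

A Beta(α, β) prior with s successes and f failures in binomial data gives a Beta(α+s, β+f) posterior.
So α = 47 − 42 = 5 and β = 28 − 15 = 13.

Beta(5, 13)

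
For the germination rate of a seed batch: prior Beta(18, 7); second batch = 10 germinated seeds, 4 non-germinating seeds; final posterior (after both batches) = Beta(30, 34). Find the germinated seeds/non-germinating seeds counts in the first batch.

Sequential conjugate updates are equivalent to a single update on the pooled data, so total successes = posterior α − prior α and total failures = posterior β − prior β.
Total across both batches: 30−18=12 germinated seeds, 34−7=27 non-germinating seeds.
Subtract the second batch: 12−10=2 germinated seeds and 27−4=23 non-germinating seeds.

2 germinated seeds and 23 non-germinating seeds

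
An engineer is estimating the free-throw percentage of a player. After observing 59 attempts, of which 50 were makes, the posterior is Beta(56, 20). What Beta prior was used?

Under Beta–binomial conjugacy the posterior parameters are (a+s, b+f).
Subtract the data counts: 56−50=6, 20−9=11.

Beta(6, 11)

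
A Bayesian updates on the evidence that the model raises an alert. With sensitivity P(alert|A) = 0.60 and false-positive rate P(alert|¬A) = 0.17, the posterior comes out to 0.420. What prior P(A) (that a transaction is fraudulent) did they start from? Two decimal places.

P(A) = 0.17

In odds form, posterior odds = prior odds × likelihood ratio, so prior odds = posterior odds ÷ LR.
Posterior odds = 0.420/(1−0.420) = 0.7241. LR = 0.60/0.17 = 3.5294.
Prior odds = 0.7241/3.5294 = 0.2052, so P(A) = 0.2052/(1+0.2052) ≈ 0.17.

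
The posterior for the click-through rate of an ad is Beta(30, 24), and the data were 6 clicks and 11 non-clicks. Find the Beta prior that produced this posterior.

Beta(24, 13)

Under Beta–binomial conjugacy the posterior parameters are (a+s, b+f).
Subtract the data counts: 30−6=24, 24−11=13.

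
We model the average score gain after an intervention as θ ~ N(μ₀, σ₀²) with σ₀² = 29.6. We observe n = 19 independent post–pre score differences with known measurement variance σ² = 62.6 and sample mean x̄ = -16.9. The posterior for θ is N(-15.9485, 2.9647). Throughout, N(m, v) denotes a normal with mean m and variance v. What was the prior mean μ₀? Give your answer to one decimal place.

With known observation variance, the Normal–Normal posterior has precision τ_n = τ₀ + n/σ² and mean μ_n = (τ₀μ₀ + (n/σ²)x̄)/τ_n.
Here τ₀ = 1/29.6 = 0.033784 and τ_data = 19/62.6 = 0.303514, so τ_n = 0.337298.
Rearranging for μ₀: μ₀ = (μ_n·τ_n − τ_data·x̄)/τ₀ = (-15.9485·0.337298 − 0.303514·-16.9) / 0.033784 = -0.250011/0.033784 ≈ -7.4.

μ₀ = -7.4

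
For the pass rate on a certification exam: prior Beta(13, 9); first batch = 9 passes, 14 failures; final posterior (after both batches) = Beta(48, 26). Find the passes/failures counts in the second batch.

26 passes and 3 failures

Sequential conjugate updates are equivalent to a single update on the pooled data, so total successes = posterior α − prior α and total failures = posterior β − prior β.
Total across both batches: 48−13=35 passes, 26−9=17 failures.
Subtract the first batch: 35−9=26 passes and 17−14=3 failures.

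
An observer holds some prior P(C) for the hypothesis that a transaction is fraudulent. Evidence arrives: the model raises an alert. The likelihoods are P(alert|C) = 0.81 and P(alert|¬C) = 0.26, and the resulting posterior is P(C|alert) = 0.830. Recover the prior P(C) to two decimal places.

P(C) = 0.61

In odds form, posterior odds = prior odds × likelihood ratio, so prior odds = posterior odds ÷ LR.
Posterior odds = 0.830/(1−0.830) = 4.8824. LR = 0.81/0.26 = 3.1154.
Prior odds = 4.8824/3.1154 = 1.5672, so P(C) = 1.5672/(1+1.5672) ≈ 0.61.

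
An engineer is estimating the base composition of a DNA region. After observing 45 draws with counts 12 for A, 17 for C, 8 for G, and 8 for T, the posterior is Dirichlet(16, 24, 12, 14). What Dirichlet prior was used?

For a Dirichlet(α) prior with multinomial counts c, the posterior is Dirichlet(α + c) componentwise.
Subtract each count from the matching posterior parameter: 16−12=4, 24−17=7, 12−8=4, 14−8=6.

Dirichlet(4, 7, 4, 6)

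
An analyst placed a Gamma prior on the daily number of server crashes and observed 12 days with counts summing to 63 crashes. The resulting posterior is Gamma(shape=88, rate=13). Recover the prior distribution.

A Gamma(α, β) prior (rate parametrization) on a Poisson rate with n observations summing to S gives posterior Gamma(α+S, β+n).
So α = 88 − 63 = 25 and β = 13 − 12 = 1.

Gamma(shape=25, rate=1)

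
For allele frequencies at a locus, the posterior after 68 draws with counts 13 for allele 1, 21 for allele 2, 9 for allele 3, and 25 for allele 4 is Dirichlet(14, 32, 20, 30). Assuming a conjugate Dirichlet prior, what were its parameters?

For a Dirichlet(α) prior with multinomial counts c, the posterior is Dirichlet(α + c) componentwise.
Subtract each count from the matching posterior parameter: 14−13=1, 32−21=11, 20−9=11, 30−25=5.

Dirichlet(1, 11, 11, 5)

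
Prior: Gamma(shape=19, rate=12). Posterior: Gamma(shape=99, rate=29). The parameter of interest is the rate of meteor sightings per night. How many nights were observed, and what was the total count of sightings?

n = 17 nights with total 80 sightings

A Gamma(α, β) prior (rate parametrization) on a Poisson rate with n observations summing to S gives posterior Gamma(α+S, β+n).
Matching: Σxᵢ = 99 − 19 = 80 and n = 29 − 12 = 17.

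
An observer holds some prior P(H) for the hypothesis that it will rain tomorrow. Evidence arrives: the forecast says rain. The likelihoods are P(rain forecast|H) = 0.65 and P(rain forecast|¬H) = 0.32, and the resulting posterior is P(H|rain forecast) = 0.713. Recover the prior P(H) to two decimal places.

P(H) = 0.55

In odds form, posterior odds = prior odds × likelihood ratio, so prior odds = posterior odds ÷ LR.
Posterior odds = 0.713/(1−0.713) = 2.4843. LR = 0.65/0.32 = 2.0312.
Prior odds = 2.4843/2.0312 = 1.2231, so P(H) = 1.2231/(1+1.2231) ≈ 0.55.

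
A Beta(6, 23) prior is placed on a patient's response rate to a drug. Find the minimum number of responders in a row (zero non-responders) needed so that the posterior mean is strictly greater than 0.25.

k = 2

After k responders and 0 non-responders the posterior is Beta(6+k, 23), with mean (6+k)/(6+23+k).
Set (6+k)/(29+k) > 0.25 and solve: k > (0.25·29 − 6)/(1 − 0.25) = 1.667.
The smallest integer exceeding 1.667 is 2, and checking k=2: (8)/(31) = 0.2581 > 0.25.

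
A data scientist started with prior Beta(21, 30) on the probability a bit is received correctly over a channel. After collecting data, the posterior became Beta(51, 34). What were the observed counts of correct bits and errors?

Under Beta–binomial conjugacy the posterior parameters are (α+s, β+f).
So s = 51 − 21 = 30 and f = 34 − 30 = 4.

30 correct bits and 4 errors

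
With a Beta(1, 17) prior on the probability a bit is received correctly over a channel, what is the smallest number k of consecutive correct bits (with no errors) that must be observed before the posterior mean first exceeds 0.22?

k = 4

After k correct bits and 0 errors the posterior is Beta(1+k, 17), with mean (1+k)/(1+17+k).
Set (1+k)/(18+k) > 0.22 and solve: k > (0.22·18 − 1)/(1 − 0.22) = 3.795.
The smallest integer exceeding 3.795 is 4, and checking k=4: (5)/(22) = 0.2273 > 0.22.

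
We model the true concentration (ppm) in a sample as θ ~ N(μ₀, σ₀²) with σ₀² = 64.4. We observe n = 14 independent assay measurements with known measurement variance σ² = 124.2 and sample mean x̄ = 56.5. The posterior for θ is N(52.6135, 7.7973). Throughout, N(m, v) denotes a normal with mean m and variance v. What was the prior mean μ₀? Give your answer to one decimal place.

The posterior mean is a precision-weighted average: μ_n = (τ₀μ₀ + τ_data·x̄)/(τ₀+τ_data), with τ₀=1/σ₀² and τ_data=n/σ².
Here τ₀ = 1/64.4 = 0.015528 and τ_data = 14/124.2 = 0.112721, so τ_n = 0.128249.
Rearranging for μ₀: μ₀ = (μ_n·τ_n − τ_data·x̄)/τ₀ = (52.6135·0.128249 − 0.112721·56.5) / 0.015528 = 0.378892/0.015528 ≈ 24.4.

μ₀ = 24.4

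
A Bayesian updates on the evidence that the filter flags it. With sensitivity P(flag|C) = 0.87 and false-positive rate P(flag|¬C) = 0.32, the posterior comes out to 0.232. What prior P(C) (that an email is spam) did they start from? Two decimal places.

Bayes' rule in odds form gives O(C|E) = O(C)·[P(E|C)/P(E|¬C)], hence O(C) = O(C|E)/LR.
Posterior odds = 0.232/(1−0.232) = 0.3021. LR = 0.87/0.32 = 2.7188.
Prior odds = 0.3021/2.7188 = 0.1111, so P(C) = 0.1111/(1+0.1111) ≈ 0.10.

P(C) = 0.10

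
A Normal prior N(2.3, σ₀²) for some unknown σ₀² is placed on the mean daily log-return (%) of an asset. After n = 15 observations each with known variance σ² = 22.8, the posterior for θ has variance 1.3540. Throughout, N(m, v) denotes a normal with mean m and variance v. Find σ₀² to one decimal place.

σ₀² = 12.4

Posterior precision equals prior precision plus data precision: 1/σ_n² = 1/σ₀² + n/σ².
So 1/σ₀² = 1/1.3540 − 15/22.8 = 0.738552 − 0.657895 = 0.080657.
Hence σ₀² = 1/0.080657 ≈ 12.4.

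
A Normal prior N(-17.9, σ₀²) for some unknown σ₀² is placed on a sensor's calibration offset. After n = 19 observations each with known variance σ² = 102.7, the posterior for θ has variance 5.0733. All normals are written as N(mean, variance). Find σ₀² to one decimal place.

For the Normal–Normal model with known σ², precisions add: τ_n = τ₀ + n/σ².
So 1/σ₀² = 1/5.0733 − 19/102.7 = 0.197110 − 0.185005 = 0.012105.
Hence σ₀² = 1/0.012105 ≈ 82.6.

σ₀² = 82.6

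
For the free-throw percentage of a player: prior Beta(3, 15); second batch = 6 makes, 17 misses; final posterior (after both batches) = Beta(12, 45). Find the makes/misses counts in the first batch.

Sequential conjugate updates are equivalent to a single update on the pooled data, so total successes = posterior α − prior α and total failures = posterior β − prior β.
Total across both batches: 12−3=9 makes, 45−15=30 misses.
Subtract the second batch: 9−6=3 makes and 30−17=13 misses.

3 makes and 13 misses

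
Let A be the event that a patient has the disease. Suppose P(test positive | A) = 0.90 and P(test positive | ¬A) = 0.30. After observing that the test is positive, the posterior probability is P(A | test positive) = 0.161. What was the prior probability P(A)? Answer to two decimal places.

P(A) = 0.06

Bayes' rule in odds form gives O(A|E) = O(A)·[P(E|A)/P(E|¬A)], hence O(A) = O(A|E)/LR.
Posterior odds = 0.161/(1−0.161) = 0.1919. LR = 0.90/0.30 = 3.0000.
Prior odds = 0.1919/3.0000 = 0.0640, so P(A) = 0.0640/(1+0.0640) ≈ 0.06.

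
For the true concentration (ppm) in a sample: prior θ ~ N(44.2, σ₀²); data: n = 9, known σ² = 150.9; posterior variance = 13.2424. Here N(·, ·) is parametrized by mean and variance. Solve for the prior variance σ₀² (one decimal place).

For the Normal–Normal model with known σ², precisions add: τ_n = τ₀ + n/σ².
So 1/σ₀² = 1/13.2424 − 9/150.9 = 0.075515 − 0.059642 = 0.015873.
Hence σ₀² = 1/0.015873 ≈ 63.0.

σ₀² = 63.0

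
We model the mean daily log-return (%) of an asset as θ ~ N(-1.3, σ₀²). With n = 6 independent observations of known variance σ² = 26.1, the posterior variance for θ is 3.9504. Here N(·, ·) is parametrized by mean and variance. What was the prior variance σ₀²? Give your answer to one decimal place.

σ₀² = 43.0

For the Normal–Normal model with known σ², precisions add: τ_n = τ₀ + n/σ².
So 1/σ₀² = 1/3.9504 − 6/26.1 = 0.253139 − 0.229885 = 0.023254.
Hence σ₀² = 1/0.023254 ≈ 43.0.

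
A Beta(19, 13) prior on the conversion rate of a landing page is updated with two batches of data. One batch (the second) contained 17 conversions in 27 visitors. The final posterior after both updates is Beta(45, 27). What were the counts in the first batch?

9 conversions and 4 bounces

Because Beta–binomial updating is additive in the counts, the combined data contributed (α_post−α_prior, β_post−β_prior) successes and failures.
Total across both batches: 45−19=26 conversions, 27−13=14 bounces.
Subtract the second batch: 26−17=9 conversions and 14−10=4 bounces.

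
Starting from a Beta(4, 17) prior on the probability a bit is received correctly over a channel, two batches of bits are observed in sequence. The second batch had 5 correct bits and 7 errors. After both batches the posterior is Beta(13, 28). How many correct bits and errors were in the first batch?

4 correct bits and 4 errors

Sequential conjugate updates are equivalent to a single update on the pooled data, so total successes = posterior α − prior α and total failures = posterior β − prior β.
Total across both batches: 13−4=9 correct bits, 28−17=11 errors.
Subtract the second batch: 9−5=4 correct bits and 11−7=4 errors.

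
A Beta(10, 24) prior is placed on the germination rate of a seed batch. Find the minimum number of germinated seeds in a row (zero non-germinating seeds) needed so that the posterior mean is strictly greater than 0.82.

After k germinated seeds and 0 non-germinating seeds the posterior is Beta(10+k, 24), with mean (10+k)/(10+24+k).
Set (10+k)/(34+k) > 0.82 and solve: k > (0.82·34 − 10)/(1 − 0.82) = 99.333.
The smallest integer exceeding 99.333 is 100, and checking k=100: (110)/(134) = 0.8209 > 0.82.

k = 100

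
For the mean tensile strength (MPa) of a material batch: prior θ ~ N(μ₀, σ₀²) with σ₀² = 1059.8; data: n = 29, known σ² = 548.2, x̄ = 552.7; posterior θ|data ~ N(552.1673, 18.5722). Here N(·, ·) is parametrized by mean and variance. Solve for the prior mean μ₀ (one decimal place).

The posterior mean is a precision-weighted average: μ_n = (τ₀μ₀ + τ_data·x̄)/(τ₀+τ_data), with τ₀=1/σ₀² and τ_data=n/σ².
Here τ₀ = 1/1059.8 = 0.000944 and τ_data = 29/548.2 = 0.052900, so τ_n = 0.053844.
Rearranging for μ₀: μ₀ = (μ_n·τ_n − τ_data·x̄)/τ₀ = (552.1673·0.053844 − 0.052900·552.7) / 0.000944 = 0.493066/0.000944 ≈ 522.3.

μ₀ = 522.3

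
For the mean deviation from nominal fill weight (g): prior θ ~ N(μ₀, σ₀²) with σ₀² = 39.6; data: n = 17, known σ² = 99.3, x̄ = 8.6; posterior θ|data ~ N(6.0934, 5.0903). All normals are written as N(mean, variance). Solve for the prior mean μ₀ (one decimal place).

μ₀ = -10.9

The posterior mean is a precision-weighted average: μ_n = (τ₀μ₀ + τ_data·x̄)/(τ₀+τ_data), with τ₀=1/σ₀² and τ_data=n/σ².
Here τ₀ = 1/39.6 = 0.025253 and τ_data = 17/99.3 = 0.171198, so τ_n = 0.196451.
Rearranging for μ₀: μ₀ = (μ_n·τ_n − τ_data·x̄)/τ₀ = (6.0934·0.196451 − 0.171198·8.6) / 0.025253 = -0.275248/0.025253 ≈ -10.9.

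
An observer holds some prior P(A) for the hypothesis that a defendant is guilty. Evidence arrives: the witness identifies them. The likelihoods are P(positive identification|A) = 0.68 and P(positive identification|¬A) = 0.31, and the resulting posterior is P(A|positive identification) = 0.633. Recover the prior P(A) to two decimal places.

Bayes' rule in odds form gives O(A|E) = O(A)·[P(E|A)/P(E|¬A)], hence O(A) = O(A|E)/LR.
Posterior odds = 0.633/(1−0.633) = 1.7248. LR = 0.68/0.31 = 2.1935.
Prior odds = 1.7248/2.1935 = 0.7863, so P(A) = 0.7863/(1+0.7863) ≈ 0.44.

P(A) = 0.44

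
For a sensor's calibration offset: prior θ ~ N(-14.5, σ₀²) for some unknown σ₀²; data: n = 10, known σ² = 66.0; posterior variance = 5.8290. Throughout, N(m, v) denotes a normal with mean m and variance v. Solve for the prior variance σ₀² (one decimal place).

σ₀² = 49.9

For the Normal–Normal model with known σ², precisions add: τ_n = τ₀ + n/σ².
So 1/σ₀² = 1/5.8290 − 10/66.0 = 0.171556 − 0.151515 = 0.020041.
Hence σ₀² = 1/0.020041 ≈ 49.9.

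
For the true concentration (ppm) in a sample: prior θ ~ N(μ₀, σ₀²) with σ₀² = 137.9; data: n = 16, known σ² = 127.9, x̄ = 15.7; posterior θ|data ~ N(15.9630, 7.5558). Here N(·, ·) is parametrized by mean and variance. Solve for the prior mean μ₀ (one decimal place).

With known observation variance, the Normal–Normal posterior has precision τ_n = τ₀ + n/σ² and mean μ_n = (τ₀μ₀ + (n/σ²)x̄)/τ_n.
Here τ₀ = 1/137.9 = 0.007252 and τ_data = 16/127.9 = 0.125098, so τ_n = 0.132350.
Rearranging for μ₀: μ₀ = (μ_n·τ_n − τ_data·x̄)/τ₀ = (15.9630·0.132350 − 0.125098·15.7) / 0.007252 = 0.148664/0.007252 ≈ 20.5.

μ₀ = 20.5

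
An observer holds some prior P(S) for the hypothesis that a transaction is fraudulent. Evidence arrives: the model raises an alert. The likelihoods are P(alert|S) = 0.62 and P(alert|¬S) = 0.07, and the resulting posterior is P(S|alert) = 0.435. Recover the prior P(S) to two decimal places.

Bayes' rule in odds form gives O(S|E) = O(S)·[P(E|S)/P(E|¬S)], hence O(S) = O(S|E)/LR.
Posterior odds = 0.435/(1−0.435) = 0.7699. LR = 0.62/0.07 = 8.8571.
Prior odds = 0.7699/8.8571 = 0.0869, so P(S) = 0.0869/(1+0.0869) ≈ 0.08.

P(S) = 0.08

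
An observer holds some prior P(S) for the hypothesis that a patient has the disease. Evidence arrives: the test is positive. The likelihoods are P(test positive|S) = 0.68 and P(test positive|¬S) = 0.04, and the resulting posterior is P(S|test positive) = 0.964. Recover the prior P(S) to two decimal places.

P(S) = 0.61

In odds form, posterior odds = prior odds × likelihood ratio, so prior odds = posterior odds ÷ LR.
Posterior odds = 0.964/(1−0.964) = 26.7778. LR = 0.68/0.04 = 17.0000.
Prior odds = 26.7778/17.0000 = 1.5752, so P(S) = 1.5752/(1+1.5752) ≈ 0.61.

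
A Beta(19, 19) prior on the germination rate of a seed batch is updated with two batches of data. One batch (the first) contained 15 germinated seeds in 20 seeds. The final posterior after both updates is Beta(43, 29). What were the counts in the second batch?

Sequential conjugate updates are equivalent to a single update on the pooled data, so total successes = posterior α − prior α and total failures = posterior β − prior β.
Total across both batches: 43−19=24 germinated seeds, 29−19=10 non-germinating seeds.
Subtract the first batch: 24−15=9 germinated seeds and 10−5=5 non-germinating seeds.

9 germinated seeds and 5 non-germinating seeds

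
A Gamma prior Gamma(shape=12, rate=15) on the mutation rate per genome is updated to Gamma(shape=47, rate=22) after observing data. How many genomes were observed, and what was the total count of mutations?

Gamma–Poisson conjugacy: posterior shape = α + Σxᵢ, posterior rate = β + n.
Matching: Σxᵢ = 47 − 12 = 35 and n = 22 − 15 = 7.

n = 7 genomes with total 35 mutations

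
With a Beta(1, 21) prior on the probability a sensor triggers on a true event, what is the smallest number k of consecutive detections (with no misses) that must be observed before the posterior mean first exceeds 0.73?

After k detections and 0 misses the posterior is Beta(1+k, 21), with mean (1+k)/(1+21+k).
Set (1+k)/(22+k) > 0.73 and solve: k > (0.73·22 − 1)/(1 − 0.73) = 55.778.
The smallest integer exceeding 55.778 is 56, and checking k=56: (57)/(78) = 0.7308 > 0.73.

k = 56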